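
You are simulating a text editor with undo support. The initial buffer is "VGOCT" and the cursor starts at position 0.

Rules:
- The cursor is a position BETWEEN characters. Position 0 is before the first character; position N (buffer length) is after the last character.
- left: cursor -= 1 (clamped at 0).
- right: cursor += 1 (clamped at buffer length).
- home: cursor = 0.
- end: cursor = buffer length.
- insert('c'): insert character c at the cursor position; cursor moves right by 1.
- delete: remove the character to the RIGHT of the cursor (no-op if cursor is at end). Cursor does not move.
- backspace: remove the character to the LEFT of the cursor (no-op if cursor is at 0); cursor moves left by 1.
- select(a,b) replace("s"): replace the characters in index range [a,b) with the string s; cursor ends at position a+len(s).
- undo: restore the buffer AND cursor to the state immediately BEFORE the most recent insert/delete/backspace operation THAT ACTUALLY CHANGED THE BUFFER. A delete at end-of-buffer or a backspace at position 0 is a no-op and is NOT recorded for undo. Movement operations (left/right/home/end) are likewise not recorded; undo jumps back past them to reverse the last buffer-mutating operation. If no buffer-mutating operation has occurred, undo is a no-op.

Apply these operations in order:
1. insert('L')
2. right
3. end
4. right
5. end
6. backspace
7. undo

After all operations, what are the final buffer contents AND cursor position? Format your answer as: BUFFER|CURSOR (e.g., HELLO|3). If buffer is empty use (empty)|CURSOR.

After op 1 (insert('L')): buf='LVGOCT' cursor=1
After op 2 (right): buf='LVGOCT' cursor=2
After op 3 (end): buf='LVGOCT' cursor=6
After op 4 (right): buf='LVGOCT' cursor=6
After op 5 (end): buf='LVGOCT' cursor=6
After op 6 (backspace): buf='LVGOC' cursor=5
After op 7 (undo): buf='LVGOCT' cursor=6

Answer: LVGOCT|6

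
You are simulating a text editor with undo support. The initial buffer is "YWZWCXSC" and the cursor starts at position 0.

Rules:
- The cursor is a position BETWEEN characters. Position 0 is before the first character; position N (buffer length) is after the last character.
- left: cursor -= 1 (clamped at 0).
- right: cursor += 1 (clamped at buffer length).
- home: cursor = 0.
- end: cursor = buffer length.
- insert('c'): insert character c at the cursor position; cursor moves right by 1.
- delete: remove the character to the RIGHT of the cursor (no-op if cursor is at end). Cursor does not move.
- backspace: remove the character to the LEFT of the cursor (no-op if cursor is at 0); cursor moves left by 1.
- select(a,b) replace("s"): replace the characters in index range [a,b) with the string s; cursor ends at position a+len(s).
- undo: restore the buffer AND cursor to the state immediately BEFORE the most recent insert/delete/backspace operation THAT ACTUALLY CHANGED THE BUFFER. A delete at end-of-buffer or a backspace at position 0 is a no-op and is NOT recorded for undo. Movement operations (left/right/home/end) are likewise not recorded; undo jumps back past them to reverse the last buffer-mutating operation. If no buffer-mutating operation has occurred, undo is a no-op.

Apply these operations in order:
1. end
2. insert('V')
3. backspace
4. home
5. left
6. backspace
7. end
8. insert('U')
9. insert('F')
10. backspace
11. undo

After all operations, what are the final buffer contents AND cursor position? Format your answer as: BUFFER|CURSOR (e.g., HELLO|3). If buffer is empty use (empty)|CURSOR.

After op 1 (end): buf='YWZWCXSC' cursor=8
After op 2 (insert('V')): buf='YWZWCXSCV' cursor=9
After op 3 (backspace): buf='YWZWCXSC' cursor=8
After op 4 (home): buf='YWZWCXSC' cursor=0
After op 5 (left): buf='YWZWCXSC' cursor=0
After op 6 (backspace): buf='YWZWCXSC' cursor=0
After op 7 (end): buf='YWZWCXSC' cursor=8
After op 8 (insert('U')): buf='YWZWCXSCU' cursor=9
After op 9 (insert('F')): buf='YWZWCXSCUF' cursor=10
After op 10 (backspace): buf='YWZWCXSCU' cursor=9
After op 11 (undo): buf='YWZWCXSCUF' cursor=10

Answer: YWZWCXSCUF|10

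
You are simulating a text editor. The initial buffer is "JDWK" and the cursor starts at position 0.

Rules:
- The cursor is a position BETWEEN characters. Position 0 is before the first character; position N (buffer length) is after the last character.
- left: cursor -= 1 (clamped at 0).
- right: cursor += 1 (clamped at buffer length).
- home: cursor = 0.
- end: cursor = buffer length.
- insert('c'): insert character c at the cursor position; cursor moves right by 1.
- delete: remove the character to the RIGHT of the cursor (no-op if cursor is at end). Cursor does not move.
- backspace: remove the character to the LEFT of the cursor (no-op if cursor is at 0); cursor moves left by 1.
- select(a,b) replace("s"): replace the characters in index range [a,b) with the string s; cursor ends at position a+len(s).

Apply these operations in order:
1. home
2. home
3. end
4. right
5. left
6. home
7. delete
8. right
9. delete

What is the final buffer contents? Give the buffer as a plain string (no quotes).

After op 1 (home): buf='JDWK' cursor=0
After op 2 (home): buf='JDWK' cursor=0
After op 3 (end): buf='JDWK' cursor=4
After op 4 (right): buf='JDWK' cursor=4
After op 5 (left): buf='JDWK' cursor=3
After op 6 (home): buf='JDWK' cursor=0
After op 7 (delete): buf='DWK' cursor=0
After op 8 (right): buf='DWK' cursor=1
After op 9 (delete): buf='DK' cursor=1

Answer: DK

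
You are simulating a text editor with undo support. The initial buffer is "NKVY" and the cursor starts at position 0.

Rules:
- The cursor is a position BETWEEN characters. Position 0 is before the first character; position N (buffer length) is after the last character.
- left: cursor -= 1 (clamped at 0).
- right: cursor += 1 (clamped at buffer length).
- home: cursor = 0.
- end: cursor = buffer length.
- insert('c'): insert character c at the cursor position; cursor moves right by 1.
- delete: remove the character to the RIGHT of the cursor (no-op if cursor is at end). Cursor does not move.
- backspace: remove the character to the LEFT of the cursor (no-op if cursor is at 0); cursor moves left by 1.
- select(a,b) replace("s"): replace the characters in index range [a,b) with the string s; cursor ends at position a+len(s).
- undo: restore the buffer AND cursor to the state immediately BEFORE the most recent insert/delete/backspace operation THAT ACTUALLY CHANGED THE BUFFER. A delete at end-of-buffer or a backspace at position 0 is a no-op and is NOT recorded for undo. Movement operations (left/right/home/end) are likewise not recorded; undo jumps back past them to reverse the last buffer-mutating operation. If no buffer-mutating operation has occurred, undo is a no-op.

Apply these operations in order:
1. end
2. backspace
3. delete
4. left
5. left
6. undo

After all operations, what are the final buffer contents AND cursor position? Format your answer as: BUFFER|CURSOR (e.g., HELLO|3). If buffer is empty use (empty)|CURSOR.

Answer: NKVY|4

Derivation:
After op 1 (end): buf='NKVY' cursor=4
After op 2 (backspace): buf='NKV' cursor=3
After op 3 (delete): buf='NKV' cursor=3
After op 4 (left): buf='NKV' cursor=2
After op 5 (left): buf='NKV' cursor=1
After op 6 (undo): buf='NKVY' cursor=4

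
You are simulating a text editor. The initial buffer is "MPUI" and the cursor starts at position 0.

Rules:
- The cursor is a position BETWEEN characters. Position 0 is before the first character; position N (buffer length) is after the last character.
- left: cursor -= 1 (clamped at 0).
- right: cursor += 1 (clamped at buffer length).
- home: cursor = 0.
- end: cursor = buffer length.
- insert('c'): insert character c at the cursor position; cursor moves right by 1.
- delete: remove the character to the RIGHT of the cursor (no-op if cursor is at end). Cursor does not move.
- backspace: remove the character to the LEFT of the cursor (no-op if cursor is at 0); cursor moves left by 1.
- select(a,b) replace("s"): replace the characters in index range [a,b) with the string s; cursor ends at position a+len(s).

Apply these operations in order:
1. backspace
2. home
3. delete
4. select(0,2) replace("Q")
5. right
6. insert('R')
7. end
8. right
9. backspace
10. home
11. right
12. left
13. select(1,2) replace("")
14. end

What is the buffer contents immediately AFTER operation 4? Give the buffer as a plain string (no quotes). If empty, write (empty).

Answer: QI

Derivation:
After op 1 (backspace): buf='MPUI' cursor=0
After op 2 (home): buf='MPUI' cursor=0
After op 3 (delete): buf='PUI' cursor=0
After op 4 (select(0,2) replace("Q")): buf='QI' cursor=1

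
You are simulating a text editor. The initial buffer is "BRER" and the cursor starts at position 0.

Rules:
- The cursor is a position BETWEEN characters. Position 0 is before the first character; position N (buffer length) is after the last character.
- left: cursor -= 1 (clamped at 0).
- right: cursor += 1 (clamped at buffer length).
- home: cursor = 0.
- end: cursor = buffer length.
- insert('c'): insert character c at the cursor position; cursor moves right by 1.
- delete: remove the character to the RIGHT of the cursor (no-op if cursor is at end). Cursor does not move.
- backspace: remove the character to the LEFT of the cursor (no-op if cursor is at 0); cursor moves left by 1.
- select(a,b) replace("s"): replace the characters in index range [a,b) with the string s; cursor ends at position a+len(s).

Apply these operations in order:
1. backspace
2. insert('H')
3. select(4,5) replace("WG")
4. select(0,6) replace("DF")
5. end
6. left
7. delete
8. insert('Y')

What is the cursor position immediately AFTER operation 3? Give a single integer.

After op 1 (backspace): buf='BRER' cursor=0
After op 2 (insert('H')): buf='HBRER' cursor=1
After op 3 (select(4,5) replace("WG")): buf='HBREWG' cursor=6

Answer: 6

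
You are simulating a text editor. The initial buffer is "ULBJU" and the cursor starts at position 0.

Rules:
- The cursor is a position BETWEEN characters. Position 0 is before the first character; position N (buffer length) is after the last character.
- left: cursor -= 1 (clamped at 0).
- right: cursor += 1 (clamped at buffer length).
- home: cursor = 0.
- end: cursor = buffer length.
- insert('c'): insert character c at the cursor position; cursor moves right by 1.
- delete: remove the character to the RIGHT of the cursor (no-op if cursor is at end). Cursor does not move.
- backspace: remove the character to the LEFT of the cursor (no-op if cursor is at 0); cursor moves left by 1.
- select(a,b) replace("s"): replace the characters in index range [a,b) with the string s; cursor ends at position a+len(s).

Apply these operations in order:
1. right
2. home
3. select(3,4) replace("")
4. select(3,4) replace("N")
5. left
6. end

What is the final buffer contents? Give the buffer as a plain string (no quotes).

Answer: ULBN

Derivation:
After op 1 (right): buf='ULBJU' cursor=1
After op 2 (home): buf='ULBJU' cursor=0
After op 3 (select(3,4) replace("")): buf='ULBU' cursor=3
After op 4 (select(3,4) replace("N")): buf='ULBN' cursor=4
After op 5 (left): buf='ULBN' cursor=3
After op 6 (end): buf='ULBN' cursor=4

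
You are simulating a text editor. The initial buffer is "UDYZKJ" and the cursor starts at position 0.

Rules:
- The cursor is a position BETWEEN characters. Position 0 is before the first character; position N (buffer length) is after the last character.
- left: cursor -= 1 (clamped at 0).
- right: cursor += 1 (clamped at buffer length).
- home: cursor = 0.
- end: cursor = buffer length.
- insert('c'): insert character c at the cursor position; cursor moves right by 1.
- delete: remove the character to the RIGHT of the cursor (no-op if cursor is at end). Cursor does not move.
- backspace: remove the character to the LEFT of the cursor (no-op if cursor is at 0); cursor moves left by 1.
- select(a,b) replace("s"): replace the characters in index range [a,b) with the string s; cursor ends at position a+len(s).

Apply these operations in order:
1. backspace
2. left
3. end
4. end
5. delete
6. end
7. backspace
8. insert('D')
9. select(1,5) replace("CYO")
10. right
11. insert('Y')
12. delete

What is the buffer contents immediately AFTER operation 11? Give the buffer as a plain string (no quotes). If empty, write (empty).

Answer: UCYODY

Derivation:
After op 1 (backspace): buf='UDYZKJ' cursor=0
After op 2 (left): buf='UDYZKJ' cursor=0
After op 3 (end): buf='UDYZKJ' cursor=6
After op 4 (end): buf='UDYZKJ' cursor=6
After op 5 (delete): buf='UDYZKJ' cursor=6
After op 6 (end): buf='UDYZKJ' cursor=6
After op 7 (backspace): buf='UDYZK' cursor=5
After op 8 (insert('D')): buf='UDYZKD' cursor=6
After op 9 (select(1,5) replace("CYO")): buf='UCYOD' cursor=4
After op 10 (right): buf='UCYOD' cursor=5
After op 11 (insert('Y')): buf='UCYODY' cursor=6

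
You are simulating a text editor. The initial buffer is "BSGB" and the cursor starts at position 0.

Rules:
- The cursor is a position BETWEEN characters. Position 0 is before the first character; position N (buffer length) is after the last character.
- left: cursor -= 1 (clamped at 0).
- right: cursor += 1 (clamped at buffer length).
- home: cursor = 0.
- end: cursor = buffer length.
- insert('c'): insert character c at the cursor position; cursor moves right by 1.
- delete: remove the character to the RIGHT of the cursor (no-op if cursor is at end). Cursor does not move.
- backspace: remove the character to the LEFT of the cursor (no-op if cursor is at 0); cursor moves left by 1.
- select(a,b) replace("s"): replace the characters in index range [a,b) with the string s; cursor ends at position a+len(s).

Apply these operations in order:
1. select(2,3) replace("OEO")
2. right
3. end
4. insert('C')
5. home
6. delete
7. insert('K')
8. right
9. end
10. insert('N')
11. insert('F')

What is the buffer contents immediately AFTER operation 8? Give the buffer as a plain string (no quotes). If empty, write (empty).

After op 1 (select(2,3) replace("OEO")): buf='BSOEOB' cursor=5
After op 2 (right): buf='BSOEOB' cursor=6
After op 3 (end): buf='BSOEOB' cursor=6
After op 4 (insert('C')): buf='BSOEOBC' cursor=7
After op 5 (home): buf='BSOEOBC' cursor=0
After op 6 (delete): buf='SOEOBC' cursor=0
After op 7 (insert('K')): buf='KSOEOBC' cursor=1
After op 8 (right): buf='KSOEOBC' cursor=2

Answer: KSOEOBC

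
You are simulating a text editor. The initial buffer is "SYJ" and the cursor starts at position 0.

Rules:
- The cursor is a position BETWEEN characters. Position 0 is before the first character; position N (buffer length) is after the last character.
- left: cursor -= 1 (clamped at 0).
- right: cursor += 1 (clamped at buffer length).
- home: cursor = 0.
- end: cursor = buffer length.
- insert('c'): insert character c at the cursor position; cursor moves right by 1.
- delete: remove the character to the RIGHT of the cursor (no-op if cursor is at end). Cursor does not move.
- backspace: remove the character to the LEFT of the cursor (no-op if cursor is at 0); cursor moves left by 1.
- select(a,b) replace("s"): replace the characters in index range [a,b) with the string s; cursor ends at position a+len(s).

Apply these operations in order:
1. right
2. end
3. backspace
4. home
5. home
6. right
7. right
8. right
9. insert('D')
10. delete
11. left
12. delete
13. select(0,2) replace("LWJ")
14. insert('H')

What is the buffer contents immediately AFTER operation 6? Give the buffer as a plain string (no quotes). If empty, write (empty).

Answer: SY

Derivation:
After op 1 (right): buf='SYJ' cursor=1
After op 2 (end): buf='SYJ' cursor=3
After op 3 (backspace): buf='SY' cursor=2
After op 4 (home): buf='SY' cursor=0
After op 5 (home): buf='SY' cursor=0
After op 6 (right): buf='SY' cursor=1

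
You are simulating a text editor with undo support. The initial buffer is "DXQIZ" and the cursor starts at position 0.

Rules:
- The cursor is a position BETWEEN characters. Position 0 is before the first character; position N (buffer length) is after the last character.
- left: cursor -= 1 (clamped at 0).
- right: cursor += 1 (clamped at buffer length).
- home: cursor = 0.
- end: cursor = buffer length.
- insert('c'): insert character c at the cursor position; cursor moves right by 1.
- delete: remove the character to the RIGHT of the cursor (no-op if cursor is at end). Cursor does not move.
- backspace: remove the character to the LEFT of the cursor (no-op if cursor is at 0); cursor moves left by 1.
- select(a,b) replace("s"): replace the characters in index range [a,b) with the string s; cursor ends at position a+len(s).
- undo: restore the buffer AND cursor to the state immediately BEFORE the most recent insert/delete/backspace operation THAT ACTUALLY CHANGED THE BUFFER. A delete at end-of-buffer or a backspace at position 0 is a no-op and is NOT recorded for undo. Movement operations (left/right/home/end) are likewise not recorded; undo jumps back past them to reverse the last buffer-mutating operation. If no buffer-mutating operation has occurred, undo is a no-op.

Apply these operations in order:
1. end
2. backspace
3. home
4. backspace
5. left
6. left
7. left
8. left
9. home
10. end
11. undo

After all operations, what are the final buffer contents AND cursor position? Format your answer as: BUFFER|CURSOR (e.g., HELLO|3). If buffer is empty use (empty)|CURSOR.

Answer: DXQIZ|5

Derivation:
After op 1 (end): buf='DXQIZ' cursor=5
After op 2 (backspace): buf='DXQI' cursor=4
After op 3 (home): buf='DXQI' cursor=0
After op 4 (backspace): buf='DXQI' cursor=0
After op 5 (left): buf='DXQI' cursor=0
After op 6 (left): buf='DXQI' cursor=0
After op 7 (left): buf='DXQI' cursor=0
After op 8 (left): buf='DXQI' cursor=0
After op 9 (home): buf='DXQI' cursor=0
After op 10 (end): buf='DXQI' cursor=4
After op 11 (undo): buf='DXQIZ' cursor=5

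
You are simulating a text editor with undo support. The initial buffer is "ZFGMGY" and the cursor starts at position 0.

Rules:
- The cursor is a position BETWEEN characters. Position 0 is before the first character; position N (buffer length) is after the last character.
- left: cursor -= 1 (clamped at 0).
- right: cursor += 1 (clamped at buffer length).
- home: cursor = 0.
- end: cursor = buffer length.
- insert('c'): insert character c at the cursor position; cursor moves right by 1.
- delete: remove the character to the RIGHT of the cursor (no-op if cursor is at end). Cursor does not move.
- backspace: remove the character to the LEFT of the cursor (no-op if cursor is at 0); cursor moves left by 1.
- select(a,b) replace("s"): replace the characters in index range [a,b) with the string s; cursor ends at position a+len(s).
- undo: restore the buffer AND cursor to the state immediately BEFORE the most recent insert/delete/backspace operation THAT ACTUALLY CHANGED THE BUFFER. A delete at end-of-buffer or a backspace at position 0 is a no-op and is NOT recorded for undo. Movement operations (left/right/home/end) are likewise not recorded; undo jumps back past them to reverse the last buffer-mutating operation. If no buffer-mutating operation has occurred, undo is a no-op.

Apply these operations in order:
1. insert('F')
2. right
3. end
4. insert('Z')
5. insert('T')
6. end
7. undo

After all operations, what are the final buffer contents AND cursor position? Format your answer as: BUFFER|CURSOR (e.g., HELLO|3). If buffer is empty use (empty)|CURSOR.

Answer: FZFGMGYZ|8

Derivation:
After op 1 (insert('F')): buf='FZFGMGY' cursor=1
After op 2 (right): buf='FZFGMGY' cursor=2
After op 3 (end): buf='FZFGMGY' cursor=7
After op 4 (insert('Z')): buf='FZFGMGYZ' cursor=8
After op 5 (insert('T')): buf='FZFGMGYZT' cursor=9
After op 6 (end): buf='FZFGMGYZT' cursor=9
After op 7 (undo): buf='FZFGMGYZ' cursor=8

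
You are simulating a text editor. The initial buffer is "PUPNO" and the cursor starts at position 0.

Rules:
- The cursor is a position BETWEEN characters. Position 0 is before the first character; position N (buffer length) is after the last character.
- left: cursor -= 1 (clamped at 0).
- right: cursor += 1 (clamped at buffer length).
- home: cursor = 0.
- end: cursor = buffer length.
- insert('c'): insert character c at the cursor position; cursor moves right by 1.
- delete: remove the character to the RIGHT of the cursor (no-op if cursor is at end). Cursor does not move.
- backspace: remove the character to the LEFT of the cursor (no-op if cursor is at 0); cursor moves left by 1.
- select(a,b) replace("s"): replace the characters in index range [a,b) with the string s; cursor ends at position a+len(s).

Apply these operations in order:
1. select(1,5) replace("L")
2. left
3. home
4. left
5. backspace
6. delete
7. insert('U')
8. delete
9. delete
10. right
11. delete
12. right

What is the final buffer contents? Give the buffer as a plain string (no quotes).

After op 1 (select(1,5) replace("L")): buf='PL' cursor=2
After op 2 (left): buf='PL' cursor=1
After op 3 (home): buf='PL' cursor=0
After op 4 (left): buf='PL' cursor=0
After op 5 (backspace): buf='PL' cursor=0
After op 6 (delete): buf='L' cursor=0
After op 7 (insert('U')): buf='UL' cursor=1
After op 8 (delete): buf='U' cursor=1
After op 9 (delete): buf='U' cursor=1
After op 10 (right): buf='U' cursor=1
After op 11 (delete): buf='U' cursor=1
After op 12 (right): buf='U' cursor=1

Answer: U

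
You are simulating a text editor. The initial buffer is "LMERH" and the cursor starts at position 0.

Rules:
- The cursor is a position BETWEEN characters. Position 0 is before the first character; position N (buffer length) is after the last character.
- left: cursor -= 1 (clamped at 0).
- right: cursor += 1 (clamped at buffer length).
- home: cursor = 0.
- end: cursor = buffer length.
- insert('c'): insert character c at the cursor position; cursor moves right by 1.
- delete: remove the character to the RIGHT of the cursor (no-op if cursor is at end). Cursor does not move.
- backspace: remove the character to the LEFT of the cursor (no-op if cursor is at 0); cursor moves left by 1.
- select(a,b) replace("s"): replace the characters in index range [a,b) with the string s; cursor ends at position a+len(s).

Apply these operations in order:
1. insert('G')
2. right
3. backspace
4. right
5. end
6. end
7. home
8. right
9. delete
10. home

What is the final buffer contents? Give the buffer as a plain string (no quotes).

Answer: GERH

Derivation:
After op 1 (insert('G')): buf='GLMERH' cursor=1
After op 2 (right): buf='GLMERH' cursor=2
After op 3 (backspace): buf='GMERH' cursor=1
After op 4 (right): buf='GMERH' cursor=2
After op 5 (end): buf='GMERH' cursor=5
After op 6 (end): buf='GMERH' cursor=5
After op 7 (home): buf='GMERH' cursor=0
After op 8 (right): buf='GMERH' cursor=1
After op 9 (delete): buf='GERH' cursor=1
After op 10 (home): buf='GERH' cursor=0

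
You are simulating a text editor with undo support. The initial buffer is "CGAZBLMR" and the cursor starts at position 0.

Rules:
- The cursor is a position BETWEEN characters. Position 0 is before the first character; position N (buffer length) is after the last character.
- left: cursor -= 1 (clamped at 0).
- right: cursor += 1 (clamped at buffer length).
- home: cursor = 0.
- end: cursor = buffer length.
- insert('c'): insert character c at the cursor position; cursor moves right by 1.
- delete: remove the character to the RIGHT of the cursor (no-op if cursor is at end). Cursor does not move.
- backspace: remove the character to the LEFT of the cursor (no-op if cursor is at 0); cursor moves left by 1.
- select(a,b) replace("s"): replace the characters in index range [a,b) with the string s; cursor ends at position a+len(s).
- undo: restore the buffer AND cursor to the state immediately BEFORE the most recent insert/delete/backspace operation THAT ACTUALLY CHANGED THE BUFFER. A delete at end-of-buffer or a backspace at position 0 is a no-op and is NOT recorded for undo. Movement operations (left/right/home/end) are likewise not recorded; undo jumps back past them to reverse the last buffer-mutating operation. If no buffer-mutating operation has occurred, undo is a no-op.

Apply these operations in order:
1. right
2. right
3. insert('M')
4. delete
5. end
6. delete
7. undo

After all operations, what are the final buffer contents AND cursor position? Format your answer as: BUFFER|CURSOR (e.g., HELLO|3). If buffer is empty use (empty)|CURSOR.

After op 1 (right): buf='CGAZBLMR' cursor=1
After op 2 (right): buf='CGAZBLMR' cursor=2
After op 3 (insert('M')): buf='CGMAZBLMR' cursor=3
After op 4 (delete): buf='CGMZBLMR' cursor=3
After op 5 (end): buf='CGMZBLMR' cursor=8
After op 6 (delete): buf='CGMZBLMR' cursor=8
After op 7 (undo): buf='CGMAZBLMR' cursor=3

Answer: CGMAZBLMR|3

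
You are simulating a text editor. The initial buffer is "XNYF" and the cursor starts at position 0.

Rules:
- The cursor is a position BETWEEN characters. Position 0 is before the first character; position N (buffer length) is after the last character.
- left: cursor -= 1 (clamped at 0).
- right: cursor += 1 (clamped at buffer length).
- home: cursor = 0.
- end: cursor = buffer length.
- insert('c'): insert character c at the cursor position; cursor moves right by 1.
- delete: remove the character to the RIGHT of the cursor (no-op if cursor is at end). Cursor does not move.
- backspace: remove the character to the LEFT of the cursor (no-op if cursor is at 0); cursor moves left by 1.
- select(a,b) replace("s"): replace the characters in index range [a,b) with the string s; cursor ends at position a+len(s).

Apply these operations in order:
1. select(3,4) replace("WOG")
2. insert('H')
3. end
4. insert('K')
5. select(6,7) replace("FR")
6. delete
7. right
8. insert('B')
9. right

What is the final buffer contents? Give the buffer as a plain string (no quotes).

Answer: XNYWOGFRB

Derivation:
After op 1 (select(3,4) replace("WOG")): buf='XNYWOG' cursor=6
After op 2 (insert('H')): buf='XNYWOGH' cursor=7
After op 3 (end): buf='XNYWOGH' cursor=7
After op 4 (insert('K')): buf='XNYWOGHK' cursor=8
After op 5 (select(6,7) replace("FR")): buf='XNYWOGFRK' cursor=8
After op 6 (delete): buf='XNYWOGFR' cursor=8
After op 7 (right): buf='XNYWOGFR' cursor=8
After op 8 (insert('B')): buf='XNYWOGFRB' cursor=9
After op 9 (right): buf='XNYWOGFRB' cursor=9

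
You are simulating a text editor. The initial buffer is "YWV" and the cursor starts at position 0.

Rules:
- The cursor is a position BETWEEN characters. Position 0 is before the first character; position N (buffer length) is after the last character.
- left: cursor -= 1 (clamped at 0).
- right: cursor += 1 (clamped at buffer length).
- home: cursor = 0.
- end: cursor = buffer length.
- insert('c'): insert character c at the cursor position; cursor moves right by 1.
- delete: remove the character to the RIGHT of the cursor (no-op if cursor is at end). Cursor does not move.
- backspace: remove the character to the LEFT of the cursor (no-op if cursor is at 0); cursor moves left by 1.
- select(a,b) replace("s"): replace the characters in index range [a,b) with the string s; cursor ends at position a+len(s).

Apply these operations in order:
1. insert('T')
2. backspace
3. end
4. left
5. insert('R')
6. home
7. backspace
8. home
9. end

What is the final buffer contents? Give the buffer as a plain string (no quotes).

After op 1 (insert('T')): buf='TYWV' cursor=1
After op 2 (backspace): buf='YWV' cursor=0
After op 3 (end): buf='YWV' cursor=3
After op 4 (left): buf='YWV' cursor=2
After op 5 (insert('R')): buf='YWRV' cursor=3
After op 6 (home): buf='YWRV' cursor=0
After op 7 (backspace): buf='YWRV' cursor=0
After op 8 (home): buf='YWRV' cursor=0
After op 9 (end): buf='YWRV' cursor=4

Answer: YWRV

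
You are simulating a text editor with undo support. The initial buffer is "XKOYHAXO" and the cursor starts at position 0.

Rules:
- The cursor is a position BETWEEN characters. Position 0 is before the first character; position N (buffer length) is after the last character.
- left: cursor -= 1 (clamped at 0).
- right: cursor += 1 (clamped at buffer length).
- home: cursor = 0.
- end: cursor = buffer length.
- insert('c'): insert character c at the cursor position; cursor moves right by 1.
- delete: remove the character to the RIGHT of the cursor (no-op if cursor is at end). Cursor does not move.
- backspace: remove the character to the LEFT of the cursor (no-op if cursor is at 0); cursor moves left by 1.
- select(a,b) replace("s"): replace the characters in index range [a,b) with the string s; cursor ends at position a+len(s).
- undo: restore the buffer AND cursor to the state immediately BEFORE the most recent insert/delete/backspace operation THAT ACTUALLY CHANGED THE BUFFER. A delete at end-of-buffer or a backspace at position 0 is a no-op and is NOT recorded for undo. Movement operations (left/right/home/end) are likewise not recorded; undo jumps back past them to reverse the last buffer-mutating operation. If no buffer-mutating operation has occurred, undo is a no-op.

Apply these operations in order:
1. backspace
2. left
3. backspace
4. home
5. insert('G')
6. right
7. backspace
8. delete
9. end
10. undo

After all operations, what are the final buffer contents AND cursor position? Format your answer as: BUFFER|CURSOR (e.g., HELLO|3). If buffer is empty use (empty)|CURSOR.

After op 1 (backspace): buf='XKOYHAXO' cursor=0
After op 2 (left): buf='XKOYHAXO' cursor=0
After op 3 (backspace): buf='XKOYHAXO' cursor=0
After op 4 (home): buf='XKOYHAXO' cursor=0
After op 5 (insert('G')): buf='GXKOYHAXO' cursor=1
After op 6 (right): buf='GXKOYHAXO' cursor=2
After op 7 (backspace): buf='GKOYHAXO' cursor=1
After op 8 (delete): buf='GOYHAXO' cursor=1
After op 9 (end): buf='GOYHAXO' cursor=7
After op 10 (undo): buf='GKOYHAXO' cursor=1

Answer: GKOYHAXO|1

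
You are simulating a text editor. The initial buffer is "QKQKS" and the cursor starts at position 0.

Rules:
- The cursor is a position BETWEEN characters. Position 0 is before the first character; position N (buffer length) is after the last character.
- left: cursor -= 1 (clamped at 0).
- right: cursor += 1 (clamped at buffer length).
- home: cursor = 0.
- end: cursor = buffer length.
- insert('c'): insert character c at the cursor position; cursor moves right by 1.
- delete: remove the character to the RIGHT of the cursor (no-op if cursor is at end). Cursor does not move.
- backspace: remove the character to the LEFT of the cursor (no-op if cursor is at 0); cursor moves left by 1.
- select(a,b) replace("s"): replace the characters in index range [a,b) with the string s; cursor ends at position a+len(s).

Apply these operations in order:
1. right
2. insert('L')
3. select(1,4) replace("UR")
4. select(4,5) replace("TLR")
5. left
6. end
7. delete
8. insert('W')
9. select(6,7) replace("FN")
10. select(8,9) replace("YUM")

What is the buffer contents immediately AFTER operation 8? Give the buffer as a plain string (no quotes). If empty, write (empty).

After op 1 (right): buf='QKQKS' cursor=1
After op 2 (insert('L')): buf='QLKQKS' cursor=2
After op 3 (select(1,4) replace("UR")): buf='QURKS' cursor=3
After op 4 (select(4,5) replace("TLR")): buf='QURKTLR' cursor=7
After op 5 (left): buf='QURKTLR' cursor=6
After op 6 (end): buf='QURKTLR' cursor=7
After op 7 (delete): buf='QURKTLR' cursor=7
After op 8 (insert('W')): buf='QURKTLRW' cursor=8

Answer: QURKTLRW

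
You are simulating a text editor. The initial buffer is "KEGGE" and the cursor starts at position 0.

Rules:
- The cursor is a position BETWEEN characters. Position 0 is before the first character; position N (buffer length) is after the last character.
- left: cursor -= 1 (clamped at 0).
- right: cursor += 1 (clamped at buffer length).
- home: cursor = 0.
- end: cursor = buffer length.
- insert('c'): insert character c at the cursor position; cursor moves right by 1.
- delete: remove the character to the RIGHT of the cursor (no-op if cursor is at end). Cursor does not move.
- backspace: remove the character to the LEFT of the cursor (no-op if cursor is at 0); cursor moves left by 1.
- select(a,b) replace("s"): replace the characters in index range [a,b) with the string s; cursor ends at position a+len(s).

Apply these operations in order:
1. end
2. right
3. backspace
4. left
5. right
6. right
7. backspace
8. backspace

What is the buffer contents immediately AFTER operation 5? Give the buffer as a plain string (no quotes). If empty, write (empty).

After op 1 (end): buf='KEGGE' cursor=5
After op 2 (right): buf='KEGGE' cursor=5
After op 3 (backspace): buf='KEGG' cursor=4
After op 4 (left): buf='KEGG' cursor=3
After op 5 (right): buf='KEGG' cursor=4

Answer: KEGG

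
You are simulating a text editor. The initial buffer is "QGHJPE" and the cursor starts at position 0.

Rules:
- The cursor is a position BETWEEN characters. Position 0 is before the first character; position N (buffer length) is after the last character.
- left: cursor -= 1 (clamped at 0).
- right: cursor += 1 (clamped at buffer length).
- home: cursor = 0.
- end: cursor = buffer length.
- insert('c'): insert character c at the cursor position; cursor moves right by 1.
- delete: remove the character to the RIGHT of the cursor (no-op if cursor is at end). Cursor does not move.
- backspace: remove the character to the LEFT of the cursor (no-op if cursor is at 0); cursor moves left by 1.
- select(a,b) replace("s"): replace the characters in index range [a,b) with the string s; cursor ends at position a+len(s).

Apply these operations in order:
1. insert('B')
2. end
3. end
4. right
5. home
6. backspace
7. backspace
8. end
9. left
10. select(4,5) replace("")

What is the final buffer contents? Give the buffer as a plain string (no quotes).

After op 1 (insert('B')): buf='BQGHJPE' cursor=1
After op 2 (end): buf='BQGHJPE' cursor=7
After op 3 (end): buf='BQGHJPE' cursor=7
After op 4 (right): buf='BQGHJPE' cursor=7
After op 5 (home): buf='BQGHJPE' cursor=0
After op 6 (backspace): buf='BQGHJPE' cursor=0
After op 7 (backspace): buf='BQGHJPE' cursor=0
After op 8 (end): buf='BQGHJPE' cursor=7
After op 9 (left): buf='BQGHJPE' cursor=6
After op 10 (select(4,5) replace("")): buf='BQGHPE' cursor=4

Answer: BQGHPE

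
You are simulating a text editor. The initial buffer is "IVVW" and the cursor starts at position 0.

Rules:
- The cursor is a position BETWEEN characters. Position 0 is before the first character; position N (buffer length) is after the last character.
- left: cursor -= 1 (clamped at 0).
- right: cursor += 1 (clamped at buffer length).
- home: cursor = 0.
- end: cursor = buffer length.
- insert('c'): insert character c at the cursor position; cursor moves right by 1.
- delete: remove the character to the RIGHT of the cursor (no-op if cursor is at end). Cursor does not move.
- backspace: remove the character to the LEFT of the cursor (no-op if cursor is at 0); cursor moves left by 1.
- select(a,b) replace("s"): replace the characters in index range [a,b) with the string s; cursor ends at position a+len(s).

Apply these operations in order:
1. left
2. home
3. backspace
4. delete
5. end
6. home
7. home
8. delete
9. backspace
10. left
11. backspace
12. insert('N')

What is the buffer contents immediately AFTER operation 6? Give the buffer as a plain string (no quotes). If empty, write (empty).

Answer: VVW

Derivation:
After op 1 (left): buf='IVVW' cursor=0
After op 2 (home): buf='IVVW' cursor=0
After op 3 (backspace): buf='IVVW' cursor=0
After op 4 (delete): buf='VVW' cursor=0
After op 5 (end): buf='VVW' cursor=3
After op 6 (home): buf='VVW' cursor=0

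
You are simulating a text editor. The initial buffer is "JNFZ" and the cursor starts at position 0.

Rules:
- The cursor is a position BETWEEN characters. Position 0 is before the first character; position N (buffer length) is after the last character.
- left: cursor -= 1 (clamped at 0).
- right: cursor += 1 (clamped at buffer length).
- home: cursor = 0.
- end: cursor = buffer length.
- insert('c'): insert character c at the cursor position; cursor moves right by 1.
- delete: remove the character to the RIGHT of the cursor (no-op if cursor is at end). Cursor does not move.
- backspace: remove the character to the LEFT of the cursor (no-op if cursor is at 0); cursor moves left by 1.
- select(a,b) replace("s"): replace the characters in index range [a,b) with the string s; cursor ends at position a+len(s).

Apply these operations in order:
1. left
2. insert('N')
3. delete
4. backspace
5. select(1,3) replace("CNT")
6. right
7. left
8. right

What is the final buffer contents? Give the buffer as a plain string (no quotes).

Answer: NCNT

Derivation:
After op 1 (left): buf='JNFZ' cursor=0
After op 2 (insert('N')): buf='NJNFZ' cursor=1
After op 3 (delete): buf='NNFZ' cursor=1
After op 4 (backspace): buf='NFZ' cursor=0
After op 5 (select(1,3) replace("CNT")): buf='NCNT' cursor=4
After op 6 (right): buf='NCNT' cursor=4
After op 7 (left): buf='NCNT' cursor=3
After op 8 (right): buf='NCNT' cursor=4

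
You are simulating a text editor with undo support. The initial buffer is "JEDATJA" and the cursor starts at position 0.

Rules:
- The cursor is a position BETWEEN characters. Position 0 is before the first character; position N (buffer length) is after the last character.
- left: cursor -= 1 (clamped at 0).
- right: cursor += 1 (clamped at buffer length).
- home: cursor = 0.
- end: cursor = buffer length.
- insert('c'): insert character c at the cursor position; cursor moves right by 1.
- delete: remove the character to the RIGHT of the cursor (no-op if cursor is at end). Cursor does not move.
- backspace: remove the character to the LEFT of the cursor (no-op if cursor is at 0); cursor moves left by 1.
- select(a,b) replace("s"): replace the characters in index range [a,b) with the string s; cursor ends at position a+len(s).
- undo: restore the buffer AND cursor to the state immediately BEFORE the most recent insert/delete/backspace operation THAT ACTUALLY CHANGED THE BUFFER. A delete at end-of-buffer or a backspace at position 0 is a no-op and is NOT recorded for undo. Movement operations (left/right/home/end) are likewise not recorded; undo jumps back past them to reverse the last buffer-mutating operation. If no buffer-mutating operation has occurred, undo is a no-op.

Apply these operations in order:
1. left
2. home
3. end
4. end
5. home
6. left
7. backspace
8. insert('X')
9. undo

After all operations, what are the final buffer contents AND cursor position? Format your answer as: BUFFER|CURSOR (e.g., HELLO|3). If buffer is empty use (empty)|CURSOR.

After op 1 (left): buf='JEDATJA' cursor=0
After op 2 (home): buf='JEDATJA' cursor=0
After op 3 (end): buf='JEDATJA' cursor=7
After op 4 (end): buf='JEDATJA' cursor=7
After op 5 (home): buf='JEDATJA' cursor=0
After op 6 (left): buf='JEDATJA' cursor=0
After op 7 (backspace): buf='JEDATJA' cursor=0
After op 8 (insert('X')): buf='XJEDATJA' cursor=1
After op 9 (undo): buf='JEDATJA' cursor=0

Answer: JEDATJA|0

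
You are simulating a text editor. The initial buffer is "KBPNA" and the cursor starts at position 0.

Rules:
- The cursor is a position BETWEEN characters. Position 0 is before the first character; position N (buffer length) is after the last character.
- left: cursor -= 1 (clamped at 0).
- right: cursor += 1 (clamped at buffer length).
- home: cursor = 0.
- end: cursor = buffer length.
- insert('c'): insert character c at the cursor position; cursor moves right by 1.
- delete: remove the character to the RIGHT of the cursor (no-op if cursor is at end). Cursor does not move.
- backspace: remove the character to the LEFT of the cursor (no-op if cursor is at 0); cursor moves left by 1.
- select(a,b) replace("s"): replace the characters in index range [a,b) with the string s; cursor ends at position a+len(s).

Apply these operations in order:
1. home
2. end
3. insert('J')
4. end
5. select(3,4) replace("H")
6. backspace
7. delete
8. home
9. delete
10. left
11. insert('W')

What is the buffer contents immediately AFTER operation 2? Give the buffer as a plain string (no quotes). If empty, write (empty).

After op 1 (home): buf='KBPNA' cursor=0
After op 2 (end): buf='KBPNA' cursor=5

Answer: KBPNA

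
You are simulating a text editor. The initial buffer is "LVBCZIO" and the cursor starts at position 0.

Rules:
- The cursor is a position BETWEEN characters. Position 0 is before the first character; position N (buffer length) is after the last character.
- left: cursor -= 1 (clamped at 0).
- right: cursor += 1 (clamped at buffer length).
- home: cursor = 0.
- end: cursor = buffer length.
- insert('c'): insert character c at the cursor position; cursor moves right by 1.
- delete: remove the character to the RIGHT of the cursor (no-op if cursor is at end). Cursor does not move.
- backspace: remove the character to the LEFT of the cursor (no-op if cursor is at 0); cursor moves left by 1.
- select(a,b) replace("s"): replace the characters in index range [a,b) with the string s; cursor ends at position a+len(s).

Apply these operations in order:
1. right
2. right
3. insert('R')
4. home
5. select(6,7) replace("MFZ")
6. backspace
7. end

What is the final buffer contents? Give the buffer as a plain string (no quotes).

After op 1 (right): buf='LVBCZIO' cursor=1
After op 2 (right): buf='LVBCZIO' cursor=2
After op 3 (insert('R')): buf='LVRBCZIO' cursor=3
After op 4 (home): buf='LVRBCZIO' cursor=0
After op 5 (select(6,7) replace("MFZ")): buf='LVRBCZMFZO' cursor=9
After op 6 (backspace): buf='LVRBCZMFO' cursor=8
After op 7 (end): buf='LVRBCZMFO' cursor=9

Answer: LVRBCZMFO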